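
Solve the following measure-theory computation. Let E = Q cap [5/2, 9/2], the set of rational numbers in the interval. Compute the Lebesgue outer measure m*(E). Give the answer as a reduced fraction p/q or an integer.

E = Q cap [5/2, 9/2] is a subset of Q, which is countable. Enumerate Q = {q_1, q_2, ...}; for any eps > 0, cover q_k by the open interval (q_k - eps/2^(k+1), q_k + eps/2^(k+1)), of length eps/2^k. The total cover length is sum_{k>=1} eps/2^k = eps. Hence m*(E) <= m*(Q) <= eps for every eps > 0, and since outer measure is non-negative, m*(E) = 0.

0


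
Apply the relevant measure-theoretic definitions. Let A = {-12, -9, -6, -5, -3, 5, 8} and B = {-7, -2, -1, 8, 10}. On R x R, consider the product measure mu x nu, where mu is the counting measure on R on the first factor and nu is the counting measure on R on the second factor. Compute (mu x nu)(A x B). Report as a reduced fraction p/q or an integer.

For a measurable rectangle A x B, the product measure satisfies
  (mu x nu)(A x B) = mu(A) * nu(B).
  mu(A) = 7.
  nu(B) = 5.
  (mu x nu)(A x B) = 7 * 5 = 35.

35


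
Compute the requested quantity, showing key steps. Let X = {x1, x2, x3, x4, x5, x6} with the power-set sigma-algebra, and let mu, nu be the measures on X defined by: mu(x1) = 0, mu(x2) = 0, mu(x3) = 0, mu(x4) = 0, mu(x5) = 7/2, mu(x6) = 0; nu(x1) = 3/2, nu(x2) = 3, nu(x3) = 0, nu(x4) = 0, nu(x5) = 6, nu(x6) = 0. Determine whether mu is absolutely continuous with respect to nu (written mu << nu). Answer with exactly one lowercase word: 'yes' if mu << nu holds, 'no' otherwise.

mu << nu means: every nu-null measurable set is also mu-null; equivalently, for every atom x, if nu({x}) = 0 then mu({x}) = 0.
Checking each atom:
  x1: nu = 3/2 > 0 -> no constraint.
  x2: nu = 3 > 0 -> no constraint.
  x3: nu = 0, mu = 0 -> consistent with mu << nu.
  x4: nu = 0, mu = 0 -> consistent with mu << nu.
  x5: nu = 6 > 0 -> no constraint.
  x6: nu = 0, mu = 0 -> consistent with mu << nu.
No atom violates the condition. Therefore mu << nu.

yes


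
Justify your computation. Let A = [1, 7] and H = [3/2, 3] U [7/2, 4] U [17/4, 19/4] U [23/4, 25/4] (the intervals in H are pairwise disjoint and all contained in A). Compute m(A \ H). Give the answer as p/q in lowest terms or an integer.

The ambient interval has length m(A) = 7 - 1 = 6.
Since the holes are disjoint and sit inside A, by finite additivity
  m(H) = sum_i (b_i - a_i), and m(A \ H) = m(A) - m(H).
Computing the hole measures:
  m(H_1) = 3 - 3/2 = 3/2.
  m(H_2) = 4 - 7/2 = 1/2.
  m(H_3) = 19/4 - 17/4 = 1/2.
  m(H_4) = 25/4 - 23/4 = 1/2.
Summed: m(H) = 3/2 + 1/2 + 1/2 + 1/2 = 3.
So m(A \ H) = 6 - 3 = 3.

3


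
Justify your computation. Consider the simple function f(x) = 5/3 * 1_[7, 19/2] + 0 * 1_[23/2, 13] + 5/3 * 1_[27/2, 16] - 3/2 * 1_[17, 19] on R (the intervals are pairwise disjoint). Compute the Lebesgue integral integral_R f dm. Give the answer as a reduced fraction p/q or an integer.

For a simple function f = sum_i c_i * 1_{A_i} with disjoint A_i,
  integral f dm = sum_i c_i * m(A_i).
Lengths of the A_i:
  m(A_1) = 19/2 - 7 = 5/2.
  m(A_2) = 13 - 23/2 = 3/2.
  m(A_3) = 16 - 27/2 = 5/2.
  m(A_4) = 19 - 17 = 2.
Contributions c_i * m(A_i):
  (5/3) * (5/2) = 25/6.
  (0) * (3/2) = 0.
  (5/3) * (5/2) = 25/6.
  (-3/2) * (2) = -3.
Total: 25/6 + 0 + 25/6 - 3 = 16/3.

16/3


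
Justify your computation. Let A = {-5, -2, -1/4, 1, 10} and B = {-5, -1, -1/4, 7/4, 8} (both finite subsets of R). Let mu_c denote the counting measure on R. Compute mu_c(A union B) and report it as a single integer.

Counting measure on a finite set equals cardinality. By inclusion-exclusion, |A union B| = |A| + |B| - |A cap B|.
|A| = 5, |B| = 5, |A cap B| = 2.
So mu_c(A union B) = 5 + 5 - 2 = 8.

8


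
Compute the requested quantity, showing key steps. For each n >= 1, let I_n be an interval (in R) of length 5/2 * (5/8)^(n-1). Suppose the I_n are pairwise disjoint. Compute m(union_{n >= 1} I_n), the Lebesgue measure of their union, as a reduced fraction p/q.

By countable additivity of the Lebesgue measure on pairwise disjoint measurable sets,
  m(union_{n >= 1} I_n) = sum_{n >= 1} m(I_n) = sum_{n >= 1} a * r^(n-1),
  with a = 5/2 and r = 5/8.
Since 0 < r = 5/8 < 1, the geometric series converges:
  sum_{n >= 1} a * r^(n-1) = a / (1 - r).
  = 5/2 / (1 - 5/8)
  = 5/2 / (3/8)
  = 20/3.

20/3


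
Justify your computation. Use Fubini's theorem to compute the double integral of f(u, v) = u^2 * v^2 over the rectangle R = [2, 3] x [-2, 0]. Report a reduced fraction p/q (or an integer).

f(u, v) is a tensor product of a function of u and a function of v, and both factors are bounded continuous (hence Lebesgue integrable) on the rectangle, so Fubini's theorem applies:
  integral_R f d(m x m) = (integral_a1^b1 u^2 du) * (integral_a2^b2 v^2 dv).
Inner integral in u: integral_{2}^{3} u^2 du = (3^3 - 2^3)/3
  = 19/3.
Inner integral in v: integral_{-2}^{0} v^2 dv = (0^3 - (-2)^3)/3
  = 8/3.
Product: (19/3) * (8/3) = 152/9.

152/9


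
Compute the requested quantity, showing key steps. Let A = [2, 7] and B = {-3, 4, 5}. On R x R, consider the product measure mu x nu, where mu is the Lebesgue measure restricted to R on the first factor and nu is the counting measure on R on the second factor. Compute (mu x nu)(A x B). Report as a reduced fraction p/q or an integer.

For a measurable rectangle A x B, the product measure satisfies
  (mu x nu)(A x B) = mu(A) * nu(B).
  mu(A) = 5.
  nu(B) = 3.
  (mu x nu)(A x B) = 5 * 3 = 15.

15


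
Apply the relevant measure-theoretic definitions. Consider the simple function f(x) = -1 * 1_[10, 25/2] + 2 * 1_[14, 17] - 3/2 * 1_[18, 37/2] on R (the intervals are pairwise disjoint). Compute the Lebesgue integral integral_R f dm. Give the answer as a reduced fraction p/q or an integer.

For a simple function f = sum_i c_i * 1_{A_i} with disjoint A_i,
  integral f dm = sum_i c_i * m(A_i).
Lengths of the A_i:
  m(A_1) = 25/2 - 10 = 5/2.
  m(A_2) = 17 - 14 = 3.
  m(A_3) = 37/2 - 18 = 1/2.
Contributions c_i * m(A_i):
  (-1) * (5/2) = -5/2.
  (2) * (3) = 6.
  (-3/2) * (1/2) = -3/4.
Total: -5/2 + 6 - 3/4 = 11/4.

11/4


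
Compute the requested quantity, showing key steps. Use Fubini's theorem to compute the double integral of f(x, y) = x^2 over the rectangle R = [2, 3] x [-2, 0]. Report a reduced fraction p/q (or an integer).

f(x, y) is a tensor product of a function of x and a function of y, and both factors are bounded continuous (hence Lebesgue integrable) on the rectangle, so Fubini's theorem applies:
  integral_R f d(m x m) = (integral_a1^b1 x^2 dx) * (integral_a2^b2 1 dy).
Inner integral in x: integral_{2}^{3} x^2 dx = (3^3 - 2^3)/3
  = 19/3.
Inner integral in y: integral_{-2}^{0} 1 dy = (0^1 - (-2)^1)/1
  = 2.
Product: (19/3) * (2) = 38/3.

38/3


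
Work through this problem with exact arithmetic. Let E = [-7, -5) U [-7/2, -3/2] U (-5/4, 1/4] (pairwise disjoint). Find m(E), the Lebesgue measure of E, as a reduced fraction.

For pairwise disjoint intervals, m(union_i I_i) = sum_i m(I_i),
and m is invariant under swapping open/closed endpoints (single points have measure 0).
So m(E) = sum_i (b_i - a_i).
  I_1 has length -5 - (-7) = 2.
  I_2 has length -3/2 - (-7/2) = 2.
  I_3 has length 1/4 - (-5/4) = 3/2.
Summing:
  m(E) = 2 + 2 + 3/2 = 11/2.

11/2


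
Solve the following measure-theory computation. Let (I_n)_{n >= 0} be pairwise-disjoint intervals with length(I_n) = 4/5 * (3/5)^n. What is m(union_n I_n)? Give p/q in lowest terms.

By countable additivity of the Lebesgue measure on pairwise disjoint measurable sets,
  m(union_{n >= 0} I_n) = sum_{n >= 0} m(I_n) = sum_{n >= 0} a * r^n,
  with a = 4/5 and r = 3/5.
Since 0 < r = 3/5 < 1, the geometric series converges:
  sum_{n >= 0} a * r^n = a / (1 - r).
  = 4/5 / (1 - 3/5)
  = 4/5 / (2/5)
  = 2.

2


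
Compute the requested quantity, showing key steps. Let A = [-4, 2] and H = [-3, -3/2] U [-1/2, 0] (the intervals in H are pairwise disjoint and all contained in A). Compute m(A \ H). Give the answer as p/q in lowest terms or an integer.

The ambient interval has length m(A) = 2 - (-4) = 6.
Since the holes are disjoint and sit inside A, by finite additivity
  m(H) = sum_i (b_i - a_i), and m(A \ H) = m(A) - m(H).
Computing the hole measures:
  m(H_1) = -3/2 - (-3) = 3/2.
  m(H_2) = 0 - (-1/2) = 1/2.
Summed: m(H) = 3/2 + 1/2 = 2.
So m(A \ H) = 6 - 2 = 4.

4


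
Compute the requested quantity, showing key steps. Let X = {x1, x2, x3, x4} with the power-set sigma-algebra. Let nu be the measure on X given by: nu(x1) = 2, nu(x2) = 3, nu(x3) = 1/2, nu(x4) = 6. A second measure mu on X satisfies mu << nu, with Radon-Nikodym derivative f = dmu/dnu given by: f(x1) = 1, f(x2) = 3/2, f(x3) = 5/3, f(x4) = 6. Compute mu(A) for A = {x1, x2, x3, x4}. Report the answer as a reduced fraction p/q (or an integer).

By the defining property of the Radon-Nikodym derivative, for every measurable set A,
  mu(A) = integral_A f dnu.
Since nu is a discrete measure concentrated on the atoms of X, the integral over A reduces to the sum
  mu(A) = sum_{x in A} f(x) * nu({x}).
Computing each term:
  x1: f(x1) * nu(x1) = 1 * 2 = 2.
  x2: f(x2) * nu(x2) = 3/2 * 3 = 9/2.
  x3: f(x3) * nu(x3) = 5/3 * 1/2 = 5/6.
  x4: f(x4) * nu(x4) = 6 * 6 = 36.
Summing: mu(A) = 2 + 9/2 + 5/6 + 36 = 130/3.

130/3


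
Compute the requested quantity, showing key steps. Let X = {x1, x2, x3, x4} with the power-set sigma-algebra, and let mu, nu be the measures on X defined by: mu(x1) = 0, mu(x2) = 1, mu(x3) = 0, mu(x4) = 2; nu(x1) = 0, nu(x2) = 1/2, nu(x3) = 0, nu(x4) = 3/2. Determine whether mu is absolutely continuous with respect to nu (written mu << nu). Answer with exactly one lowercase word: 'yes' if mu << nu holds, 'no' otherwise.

mu << nu means: every nu-null measurable set is also mu-null; equivalently, for every atom x, if nu({x}) = 0 then mu({x}) = 0.
Checking each atom:
  x1: nu = 0, mu = 0 -> consistent with mu << nu.
  x2: nu = 1/2 > 0 -> no constraint.
  x3: nu = 0, mu = 0 -> consistent with mu << nu.
  x4: nu = 3/2 > 0 -> no constraint.
No atom violates the condition. Therefore mu << nu.

yes


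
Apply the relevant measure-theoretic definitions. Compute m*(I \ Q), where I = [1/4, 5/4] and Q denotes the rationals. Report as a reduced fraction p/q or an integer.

The interval I = [1/4, 5/4] has m(I) = 5/4 - 1/4 = 1 (endpoints are measure-zero, so open/closed/half-open agree). Write I = (I cap Q) u (I \ Q). The rationals in I are countable, so m*(I cap Q) = 0 (cover each rational by intervals whose total length is arbitrarily small). By countable subadditivity m*(I) <= m*(I cap Q) + m*(I \ Q), hence m*(I \ Q) >= m(I) = 1. The reverse inequality m*(I \ Q) <= m*(I) = 1 is trivial since (I \ Q) is a subset of I. Therefore m*(I \ Q) = 1.

1


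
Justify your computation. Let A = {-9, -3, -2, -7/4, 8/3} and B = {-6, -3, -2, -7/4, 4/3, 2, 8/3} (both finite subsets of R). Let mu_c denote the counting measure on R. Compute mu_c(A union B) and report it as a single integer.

Counting measure on a finite set equals cardinality. By inclusion-exclusion, |A union B| = |A| + |B| - |A cap B|.
|A| = 5, |B| = 7, |A cap B| = 4.
So mu_c(A union B) = 5 + 7 - 4 = 8.

8


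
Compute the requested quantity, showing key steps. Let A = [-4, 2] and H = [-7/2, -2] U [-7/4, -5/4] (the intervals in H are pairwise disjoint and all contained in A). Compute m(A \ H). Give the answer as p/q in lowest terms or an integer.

The ambient interval has length m(A) = 2 - (-4) = 6.
Since the holes are disjoint and sit inside A, by finite additivity
  m(H) = sum_i (b_i - a_i), and m(A \ H) = m(A) - m(H).
Computing the hole measures:
  m(H_1) = -2 - (-7/2) = 3/2.
  m(H_2) = -5/4 - (-7/4) = 1/2.
Summed: m(H) = 3/2 + 1/2 = 2.
So m(A \ H) = 6 - 2 = 4.

4


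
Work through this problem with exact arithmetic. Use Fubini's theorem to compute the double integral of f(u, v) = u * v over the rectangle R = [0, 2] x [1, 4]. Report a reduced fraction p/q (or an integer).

f(u, v) is a tensor product of a function of u and a function of v, and both factors are bounded continuous (hence Lebesgue integrable) on the rectangle, so Fubini's theorem applies:
  integral_R f d(m x m) = (integral_a1^b1 u du) * (integral_a2^b2 v dv).
Inner integral in u: integral_{0}^{2} u du = (2^2 - 0^2)/2
  = 2.
Inner integral in v: integral_{1}^{4} v dv = (4^2 - 1^2)/2
  = 15/2.
Product: (2) * (15/2) = 15.

15


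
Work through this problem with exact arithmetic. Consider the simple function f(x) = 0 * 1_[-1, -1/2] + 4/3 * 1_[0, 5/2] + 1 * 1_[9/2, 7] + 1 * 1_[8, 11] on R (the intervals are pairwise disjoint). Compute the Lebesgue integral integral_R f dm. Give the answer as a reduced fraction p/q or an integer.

For a simple function f = sum_i c_i * 1_{A_i} with disjoint A_i,
  integral f dm = sum_i c_i * m(A_i).
Lengths of the A_i:
  m(A_1) = -1/2 - (-1) = 1/2.
  m(A_2) = 5/2 - 0 = 5/2.
  m(A_3) = 7 - 9/2 = 5/2.
  m(A_4) = 11 - 8 = 3.
Contributions c_i * m(A_i):
  (0) * (1/2) = 0.
  (4/3) * (5/2) = 10/3.
  (1) * (5/2) = 5/2.
  (1) * (3) = 3.
Total: 0 + 10/3 + 5/2 + 3 = 53/6.

53/6


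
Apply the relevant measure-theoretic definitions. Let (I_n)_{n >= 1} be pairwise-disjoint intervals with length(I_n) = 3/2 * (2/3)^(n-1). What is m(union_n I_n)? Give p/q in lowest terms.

By countable additivity of the Lebesgue measure on pairwise disjoint measurable sets,
  m(union_{n >= 1} I_n) = sum_{n >= 1} m(I_n) = sum_{n >= 1} a * r^(n-1),
  with a = 3/2 and r = 2/3.
Since 0 < r = 2/3 < 1, the geometric series converges:
  sum_{n >= 1} a * r^(n-1) = a / (1 - r).
  = 3/2 / (1 - 2/3)
  = 3/2 / (1/3)
  = 9/2.

9/2


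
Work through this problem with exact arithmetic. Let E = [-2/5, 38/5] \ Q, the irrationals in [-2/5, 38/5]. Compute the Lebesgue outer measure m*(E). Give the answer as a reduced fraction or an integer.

The interval I = [-2/5, 38/5] has m(I) = 38/5 - (-2/5) = 8 (endpoints are measure-zero, so open/closed/half-open agree). Write I = (I cap Q) u (I \ Q). The rationals in I are countable, so m*(I cap Q) = 0 (cover each rational by intervals whose total length is arbitrarily small). By countable subadditivity m*(I) <= m*(I cap Q) + m*(I \ Q), hence m*(I \ Q) >= m(I) = 8. The reverse inequality m*(I \ Q) <= m*(I) = 8 is trivial since (I \ Q) is a subset of I. Therefore m*(I \ Q) = 8.

8


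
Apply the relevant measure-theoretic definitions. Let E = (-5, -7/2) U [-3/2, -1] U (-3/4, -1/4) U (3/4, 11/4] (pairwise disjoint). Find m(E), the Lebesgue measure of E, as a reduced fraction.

For pairwise disjoint intervals, m(union_i I_i) = sum_i m(I_i),
and m is invariant under swapping open/closed endpoints (single points have measure 0).
So m(E) = sum_i (b_i - a_i).
  I_1 has length -7/2 - (-5) = 3/2.
  I_2 has length -1 - (-3/2) = 1/2.
  I_3 has length -1/4 - (-3/4) = 1/2.
  I_4 has length 11/4 - 3/4 = 2.
Summing:
  m(E) = 3/2 + 1/2 + 1/2 + 2 = 9/2.

9/2


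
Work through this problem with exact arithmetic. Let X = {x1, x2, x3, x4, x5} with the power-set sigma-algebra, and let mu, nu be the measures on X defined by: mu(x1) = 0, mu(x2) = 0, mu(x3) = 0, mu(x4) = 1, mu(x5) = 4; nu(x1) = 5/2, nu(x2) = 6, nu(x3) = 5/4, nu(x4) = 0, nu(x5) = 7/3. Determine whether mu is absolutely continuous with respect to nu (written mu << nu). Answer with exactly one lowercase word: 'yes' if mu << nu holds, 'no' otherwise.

mu << nu means: every nu-null measurable set is also mu-null; equivalently, for every atom x, if nu({x}) = 0 then mu({x}) = 0.
Checking each atom:
  x1: nu = 5/2 > 0 -> no constraint.
  x2: nu = 6 > 0 -> no constraint.
  x3: nu = 5/4 > 0 -> no constraint.
  x4: nu = 0, mu = 1 > 0 -> violates mu << nu.
  x5: nu = 7/3 > 0 -> no constraint.
The atom(s) x4 violate the condition (nu = 0 but mu > 0). Therefore mu is NOT absolutely continuous w.r.t. nu.

no


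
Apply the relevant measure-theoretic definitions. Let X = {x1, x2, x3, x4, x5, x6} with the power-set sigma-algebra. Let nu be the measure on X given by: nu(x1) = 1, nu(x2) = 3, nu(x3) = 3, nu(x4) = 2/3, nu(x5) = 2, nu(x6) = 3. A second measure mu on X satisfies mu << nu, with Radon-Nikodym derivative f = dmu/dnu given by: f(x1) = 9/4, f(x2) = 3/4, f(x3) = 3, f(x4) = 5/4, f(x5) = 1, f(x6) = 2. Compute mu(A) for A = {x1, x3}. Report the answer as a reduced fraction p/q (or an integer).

By the defining property of the Radon-Nikodym derivative, for every measurable set A,
  mu(A) = integral_A f dnu.
Since nu is a discrete measure concentrated on the atoms of X, the integral over A reduces to the sum
  mu(A) = sum_{x in A} f(x) * nu({x}).
Computing each term:
  x1: f(x1) * nu(x1) = 9/4 * 1 = 9/4.
  x3: f(x3) * nu(x3) = 3 * 3 = 9.
Summing: mu(A) = 9/4 + 9 = 45/4.

45/4


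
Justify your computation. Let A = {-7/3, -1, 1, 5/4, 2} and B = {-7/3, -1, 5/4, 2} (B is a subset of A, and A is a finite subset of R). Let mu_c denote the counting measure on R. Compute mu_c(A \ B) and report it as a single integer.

Counting measure assigns mu_c(E) = |E| (number of elements) when E is finite. For B subset A, A \ B is the set of elements of A not in B, so |A \ B| = |A| - |B|.
|A| = 5, |B| = 4, so mu_c(A \ B) = 5 - 4 = 1.

1


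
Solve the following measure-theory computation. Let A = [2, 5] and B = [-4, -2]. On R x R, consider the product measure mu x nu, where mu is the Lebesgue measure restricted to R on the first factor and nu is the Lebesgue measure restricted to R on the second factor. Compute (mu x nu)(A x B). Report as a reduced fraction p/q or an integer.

For a measurable rectangle A x B, the product measure satisfies
  (mu x nu)(A x B) = mu(A) * nu(B).
  mu(A) = 3.
  nu(B) = 2.
  (mu x nu)(A x B) = 3 * 2 = 6.

6


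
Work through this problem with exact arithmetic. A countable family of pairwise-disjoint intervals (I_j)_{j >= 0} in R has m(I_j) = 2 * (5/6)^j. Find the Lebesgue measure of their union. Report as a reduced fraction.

By countable additivity of the Lebesgue measure on pairwise disjoint measurable sets,
  m(union_{j >= 0} I_j) = sum_{j >= 0} m(I_j) = sum_{j >= 0} a * r^j,
  with a = 2 and r = 5/6.
Since 0 < r = 5/6 < 1, the geometric series converges:
  sum_{j >= 0} a * r^j = a / (1 - r).
  = 2 / (1 - 5/6)
  = 2 / (1/6)
  = 12.

12


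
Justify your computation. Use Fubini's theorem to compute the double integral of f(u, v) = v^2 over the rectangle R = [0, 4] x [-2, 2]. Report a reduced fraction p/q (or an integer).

f(u, v) is a tensor product of a function of u and a function of v, and both factors are bounded continuous (hence Lebesgue integrable) on the rectangle, so Fubini's theorem applies:
  integral_R f d(m x m) = (integral_a1^b1 1 du) * (integral_a2^b2 v^2 dv).
Inner integral in u: integral_{0}^{4} 1 du = (4^1 - 0^1)/1
  = 4.
Inner integral in v: integral_{-2}^{2} v^2 dv = (2^3 - (-2)^3)/3
  = 16/3.
Product: (4) * (16/3) = 64/3.

64/3


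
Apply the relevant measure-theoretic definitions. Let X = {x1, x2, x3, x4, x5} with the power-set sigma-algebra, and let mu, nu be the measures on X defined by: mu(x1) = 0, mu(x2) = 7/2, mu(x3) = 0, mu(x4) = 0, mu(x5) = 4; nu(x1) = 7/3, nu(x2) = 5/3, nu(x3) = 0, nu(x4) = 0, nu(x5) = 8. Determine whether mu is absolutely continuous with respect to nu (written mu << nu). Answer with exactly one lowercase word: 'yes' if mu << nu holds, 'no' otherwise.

mu << nu means: every nu-null measurable set is also mu-null; equivalently, for every atom x, if nu({x}) = 0 then mu({x}) = 0.
Checking each atom:
  x1: nu = 7/3 > 0 -> no constraint.
  x2: nu = 5/3 > 0 -> no constraint.
  x3: nu = 0, mu = 0 -> consistent with mu << nu.
  x4: nu = 0, mu = 0 -> consistent with mu << nu.
  x5: nu = 8 > 0 -> no constraint.
No atom violates the condition. Therefore mu << nu.

yes


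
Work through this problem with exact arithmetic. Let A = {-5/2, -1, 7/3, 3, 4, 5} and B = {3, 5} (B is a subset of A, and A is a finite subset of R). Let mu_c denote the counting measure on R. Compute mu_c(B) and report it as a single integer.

Counting measure assigns mu_c(E) = |E| (number of elements) when E is finite.
B has 2 element(s), so mu_c(B) = 2.

2


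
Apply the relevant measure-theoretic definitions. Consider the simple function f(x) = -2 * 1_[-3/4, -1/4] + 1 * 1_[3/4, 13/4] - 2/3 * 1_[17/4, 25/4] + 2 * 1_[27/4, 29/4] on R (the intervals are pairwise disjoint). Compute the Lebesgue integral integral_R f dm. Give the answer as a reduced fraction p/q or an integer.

For a simple function f = sum_i c_i * 1_{A_i} with disjoint A_i,
  integral f dm = sum_i c_i * m(A_i).
Lengths of the A_i:
  m(A_1) = -1/4 - (-3/4) = 1/2.
  m(A_2) = 13/4 - 3/4 = 5/2.
  m(A_3) = 25/4 - 17/4 = 2.
  m(A_4) = 29/4 - 27/4 = 1/2.
Contributions c_i * m(A_i):
  (-2) * (1/2) = -1.
  (1) * (5/2) = 5/2.
  (-2/3) * (2) = -4/3.
  (2) * (1/2) = 1.
Total: -1 + 5/2 - 4/3 + 1 = 7/6.

7/6


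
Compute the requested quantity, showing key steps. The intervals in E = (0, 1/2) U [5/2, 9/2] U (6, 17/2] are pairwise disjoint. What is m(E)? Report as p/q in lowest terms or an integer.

For pairwise disjoint intervals, m(union_i I_i) = sum_i m(I_i),
and m is invariant under swapping open/closed endpoints (single points have measure 0).
So m(E) = sum_i (b_i - a_i).
  I_1 has length 1/2 - 0 = 1/2.
  I_2 has length 9/2 - 5/2 = 2.
  I_3 has length 17/2 - 6 = 5/2.
Summing:
  m(E) = 1/2 + 2 + 5/2 = 5.

5


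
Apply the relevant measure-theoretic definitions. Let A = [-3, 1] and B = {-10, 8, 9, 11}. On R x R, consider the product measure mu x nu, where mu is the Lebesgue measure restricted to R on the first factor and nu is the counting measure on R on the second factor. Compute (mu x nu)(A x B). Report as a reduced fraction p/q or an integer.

For a measurable rectangle A x B, the product measure satisfies
  (mu x nu)(A x B) = mu(A) * nu(B).
  mu(A) = 4.
  nu(B) = 4.
  (mu x nu)(A x B) = 4 * 4 = 16.

16


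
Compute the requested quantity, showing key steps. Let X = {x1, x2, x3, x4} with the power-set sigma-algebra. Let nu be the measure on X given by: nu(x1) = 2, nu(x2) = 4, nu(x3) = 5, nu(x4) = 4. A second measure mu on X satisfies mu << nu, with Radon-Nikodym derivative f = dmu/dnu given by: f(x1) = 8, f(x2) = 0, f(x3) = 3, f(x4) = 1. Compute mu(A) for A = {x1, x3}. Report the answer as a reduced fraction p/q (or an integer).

By the defining property of the Radon-Nikodym derivative, for every measurable set A,
  mu(A) = integral_A f dnu.
Since nu is a discrete measure concentrated on the atoms of X, the integral over A reduces to the sum
  mu(A) = sum_{x in A} f(x) * nu({x}).
Computing each term:
  x1: f(x1) * nu(x1) = 8 * 2 = 16.
  x3: f(x3) * nu(x3) = 3 * 5 = 15.
Summing: mu(A) = 16 + 15 = 31.

31


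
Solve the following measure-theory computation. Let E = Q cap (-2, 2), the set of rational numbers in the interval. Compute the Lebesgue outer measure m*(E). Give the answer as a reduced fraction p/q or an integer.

E = Q cap (-2, 2) is a subset of Q, which is countable. Enumerate Q = {q_1, q_2, ...}; for any eps > 0, cover q_k by the open interval (q_k - eps/2^(k+1), q_k + eps/2^(k+1)), of length eps/2^k. The total cover length is sum_{k>=1} eps/2^k = eps. Hence m*(E) <= m*(Q) <= eps for every eps > 0, and since outer measure is non-negative, m*(E) = 0.

0


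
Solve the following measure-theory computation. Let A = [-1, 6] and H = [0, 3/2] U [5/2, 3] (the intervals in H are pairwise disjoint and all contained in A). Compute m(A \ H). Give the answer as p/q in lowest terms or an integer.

The ambient interval has length m(A) = 6 - (-1) = 7.
Since the holes are disjoint and sit inside A, by finite additivity
  m(H) = sum_i (b_i - a_i), and m(A \ H) = m(A) - m(H).
Computing the hole measures:
  m(H_1) = 3/2 - 0 = 3/2.
  m(H_2) = 3 - 5/2 = 1/2.
Summed: m(H) = 3/2 + 1/2 = 2.
So m(A \ H) = 7 - 2 = 5.

5


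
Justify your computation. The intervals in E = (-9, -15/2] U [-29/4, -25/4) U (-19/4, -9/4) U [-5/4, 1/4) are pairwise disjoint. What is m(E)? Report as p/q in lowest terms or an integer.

For pairwise disjoint intervals, m(union_i I_i) = sum_i m(I_i),
and m is invariant under swapping open/closed endpoints (single points have measure 0).
So m(E) = sum_i (b_i - a_i).
  I_1 has length -15/2 - (-9) = 3/2.
  I_2 has length -25/4 - (-29/4) = 1.
  I_3 has length -9/4 - (-19/4) = 5/2.
  I_4 has length 1/4 - (-5/4) = 3/2.
Summing:
  m(E) = 3/2 + 1 + 5/2 + 3/2 = 13/2.

13/2


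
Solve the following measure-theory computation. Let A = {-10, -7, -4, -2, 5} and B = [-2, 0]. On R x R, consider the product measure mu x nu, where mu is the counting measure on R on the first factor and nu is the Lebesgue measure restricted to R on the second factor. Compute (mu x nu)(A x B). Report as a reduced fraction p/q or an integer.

For a measurable rectangle A x B, the product measure satisfies
  (mu x nu)(A x B) = mu(A) * nu(B).
  mu(A) = 5.
  nu(B) = 2.
  (mu x nu)(A x B) = 5 * 2 = 10.

10


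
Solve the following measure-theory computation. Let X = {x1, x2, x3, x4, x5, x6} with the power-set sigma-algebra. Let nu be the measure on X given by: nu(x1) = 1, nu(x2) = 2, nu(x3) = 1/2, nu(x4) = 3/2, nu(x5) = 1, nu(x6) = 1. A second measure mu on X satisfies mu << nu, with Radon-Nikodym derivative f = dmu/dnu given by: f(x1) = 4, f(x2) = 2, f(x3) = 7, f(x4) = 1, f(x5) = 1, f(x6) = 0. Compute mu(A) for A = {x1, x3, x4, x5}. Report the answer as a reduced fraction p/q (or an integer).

By the defining property of the Radon-Nikodym derivative, for every measurable set A,
  mu(A) = integral_A f dnu.
Since nu is a discrete measure concentrated on the atoms of X, the integral over A reduces to the sum
  mu(A) = sum_{x in A} f(x) * nu({x}).
Computing each term:
  x1: f(x1) * nu(x1) = 4 * 1 = 4.
  x3: f(x3) * nu(x3) = 7 * 1/2 = 7/2.
  x4: f(x4) * nu(x4) = 1 * 3/2 = 3/2.
  x5: f(x5) * nu(x5) = 1 * 1 = 1.
Summing: mu(A) = 4 + 7/2 + 3/2 + 1 = 10.

10


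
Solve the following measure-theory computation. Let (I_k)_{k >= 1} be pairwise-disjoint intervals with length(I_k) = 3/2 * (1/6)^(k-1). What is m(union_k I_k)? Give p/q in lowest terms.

By countable additivity of the Lebesgue measure on pairwise disjoint measurable sets,
  m(union_{k >= 1} I_k) = sum_{k >= 1} m(I_k) = sum_{k >= 1} a * r^(k-1),
  with a = 3/2 and r = 1/6.
Since 0 < r = 1/6 < 1, the geometric series converges:
  sum_{k >= 1} a * r^(k-1) = a / (1 - r).
  = 3/2 / (1 - 1/6)
  = 3/2 / (5/6)
  = 9/5.

9/5


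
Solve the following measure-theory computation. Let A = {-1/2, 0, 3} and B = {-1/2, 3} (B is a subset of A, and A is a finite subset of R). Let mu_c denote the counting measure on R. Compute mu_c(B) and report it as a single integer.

Counting measure assigns mu_c(E) = |E| (number of elements) when E is finite.
B has 2 element(s), so mu_c(B) = 2.

2


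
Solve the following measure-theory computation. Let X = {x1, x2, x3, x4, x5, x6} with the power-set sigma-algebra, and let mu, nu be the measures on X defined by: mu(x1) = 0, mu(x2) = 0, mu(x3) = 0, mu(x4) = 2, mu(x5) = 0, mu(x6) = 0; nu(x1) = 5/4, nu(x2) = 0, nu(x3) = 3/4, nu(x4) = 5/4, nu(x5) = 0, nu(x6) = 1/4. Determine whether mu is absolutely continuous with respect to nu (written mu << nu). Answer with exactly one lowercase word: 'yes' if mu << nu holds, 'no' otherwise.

mu << nu means: every nu-null measurable set is also mu-null; equivalently, for every atom x, if nu({x}) = 0 then mu({x}) = 0.
Checking each atom:
  x1: nu = 5/4 > 0 -> no constraint.
  x2: nu = 0, mu = 0 -> consistent with mu << nu.
  x3: nu = 3/4 > 0 -> no constraint.
  x4: nu = 5/4 > 0 -> no constraint.
  x5: nu = 0, mu = 0 -> consistent with mu << nu.
  x6: nu = 1/4 > 0 -> no constraint.
No atom violates the condition. Therefore mu << nu.

yes


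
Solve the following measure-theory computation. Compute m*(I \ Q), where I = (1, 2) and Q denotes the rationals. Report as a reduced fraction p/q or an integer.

The interval I = (1, 2) has m(I) = 2 - 1 = 1 (endpoints are measure-zero, so open/closed/half-open agree). Write I = (I cap Q) u (I \ Q). The rationals in I are countable, so m*(I cap Q) = 0 (cover each rational by intervals whose total length is arbitrarily small). By countable subadditivity m*(I) <= m*(I cap Q) + m*(I \ Q), hence m*(I \ Q) >= m(I) = 1. The reverse inequality m*(I \ Q) <= m*(I) = 1 is trivial since (I \ Q) is a subset of I. Therefore m*(I \ Q) = 1.

1


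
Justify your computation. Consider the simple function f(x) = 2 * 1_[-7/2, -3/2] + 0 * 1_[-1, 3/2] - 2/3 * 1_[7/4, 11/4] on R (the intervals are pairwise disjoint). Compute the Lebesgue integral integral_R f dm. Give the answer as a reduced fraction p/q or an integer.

For a simple function f = sum_i c_i * 1_{A_i} with disjoint A_i,
  integral f dm = sum_i c_i * m(A_i).
Lengths of the A_i:
  m(A_1) = -3/2 - (-7/2) = 2.
  m(A_2) = 3/2 - (-1) = 5/2.
  m(A_3) = 11/4 - 7/4 = 1.
Contributions c_i * m(A_i):
  (2) * (2) = 4.
  (0) * (5/2) = 0.
  (-2/3) * (1) = -2/3.
Total: 4 + 0 - 2/3 = 10/3.

10/3


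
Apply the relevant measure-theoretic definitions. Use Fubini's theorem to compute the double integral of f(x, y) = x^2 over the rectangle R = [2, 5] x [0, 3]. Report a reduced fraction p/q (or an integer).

f(x, y) is a tensor product of a function of x and a function of y, and both factors are bounded continuous (hence Lebesgue integrable) on the rectangle, so Fubini's theorem applies:
  integral_R f d(m x m) = (integral_a1^b1 x^2 dx) * (integral_a2^b2 1 dy).
Inner integral in x: integral_{2}^{5} x^2 dx = (5^3 - 2^3)/3
  = 39.
Inner integral in y: integral_{0}^{3} 1 dy = (3^1 - 0^1)/1
  = 3.
Product: (39) * (3) = 117.

117


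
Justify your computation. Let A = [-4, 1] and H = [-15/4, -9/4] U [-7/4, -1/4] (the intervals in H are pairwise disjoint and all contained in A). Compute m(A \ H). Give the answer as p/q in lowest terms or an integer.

The ambient interval has length m(A) = 1 - (-4) = 5.
Since the holes are disjoint and sit inside A, by finite additivity
  m(H) = sum_i (b_i - a_i), and m(A \ H) = m(A) - m(H).
Computing the hole measures:
  m(H_1) = -9/4 - (-15/4) = 3/2.
  m(H_2) = -1/4 - (-7/4) = 3/2.
Summed: m(H) = 3/2 + 3/2 = 3.
So m(A \ H) = 5 - 3 = 2.

2


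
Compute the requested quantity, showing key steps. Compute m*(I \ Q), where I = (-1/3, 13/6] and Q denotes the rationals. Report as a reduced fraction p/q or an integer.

The interval I = (-1/3, 13/6] has m(I) = 13/6 - (-1/3) = 5/2 (endpoints are measure-zero, so open/closed/half-open agree). Write I = (I cap Q) u (I \ Q). The rationals in I are countable, so m*(I cap Q) = 0 (cover each rational by intervals whose total length is arbitrarily small). By countable subadditivity m*(I) <= m*(I cap Q) + m*(I \ Q), hence m*(I \ Q) >= m(I) = 5/2. The reverse inequality m*(I \ Q) <= m*(I) = 5/2 is trivial since (I \ Q) is a subset of I. Therefore m*(I \ Q) = 5/2.

5/2


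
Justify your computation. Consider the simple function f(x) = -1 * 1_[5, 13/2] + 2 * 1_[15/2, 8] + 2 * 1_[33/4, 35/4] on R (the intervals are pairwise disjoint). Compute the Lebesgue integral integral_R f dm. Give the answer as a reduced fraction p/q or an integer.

For a simple function f = sum_i c_i * 1_{A_i} with disjoint A_i,
  integral f dm = sum_i c_i * m(A_i).
Lengths of the A_i:
  m(A_1) = 13/2 - 5 = 3/2.
  m(A_2) = 8 - 15/2 = 1/2.
  m(A_3) = 35/4 - 33/4 = 1/2.
Contributions c_i * m(A_i):
  (-1) * (3/2) = -3/2.
  (2) * (1/2) = 1.
  (2) * (1/2) = 1.
Total: -3/2 + 1 + 1 = 1/2.

1/2


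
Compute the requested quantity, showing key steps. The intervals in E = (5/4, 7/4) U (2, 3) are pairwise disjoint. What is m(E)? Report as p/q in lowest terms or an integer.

For pairwise disjoint intervals, m(union_i I_i) = sum_i m(I_i),
and m is invariant under swapping open/closed endpoints (single points have measure 0).
So m(E) = sum_i (b_i - a_i).
  I_1 has length 7/4 - 5/4 = 1/2.
  I_2 has length 3 - 2 = 1.
Summing:
  m(E) = 1/2 + 1 = 3/2.

3/2


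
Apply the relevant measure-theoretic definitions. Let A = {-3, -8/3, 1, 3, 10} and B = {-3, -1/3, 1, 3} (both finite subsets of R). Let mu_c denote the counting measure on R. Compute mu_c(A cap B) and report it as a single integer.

Counting measure on a finite set equals cardinality. mu_c(A cap B) = |A cap B| (elements appearing in both).
Enumerating the elements of A that also lie in B gives 3 element(s).
So mu_c(A cap B) = 3.

3


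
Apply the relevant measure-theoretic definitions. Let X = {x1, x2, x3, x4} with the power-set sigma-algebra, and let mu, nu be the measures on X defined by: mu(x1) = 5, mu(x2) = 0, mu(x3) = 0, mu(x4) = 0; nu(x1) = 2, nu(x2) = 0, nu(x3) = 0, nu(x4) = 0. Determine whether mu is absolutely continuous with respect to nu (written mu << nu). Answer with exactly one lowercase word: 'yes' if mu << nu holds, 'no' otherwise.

mu << nu means: every nu-null measurable set is also mu-null; equivalently, for every atom x, if nu({x}) = 0 then mu({x}) = 0.
Checking each atom:
  x1: nu = 2 > 0 -> no constraint.
  x2: nu = 0, mu = 0 -> consistent with mu << nu.
  x3: nu = 0, mu = 0 -> consistent with mu << nu.
  x4: nu = 0, mu = 0 -> consistent with mu << nu.
No atom violates the condition. Therefore mu << nu.

yes


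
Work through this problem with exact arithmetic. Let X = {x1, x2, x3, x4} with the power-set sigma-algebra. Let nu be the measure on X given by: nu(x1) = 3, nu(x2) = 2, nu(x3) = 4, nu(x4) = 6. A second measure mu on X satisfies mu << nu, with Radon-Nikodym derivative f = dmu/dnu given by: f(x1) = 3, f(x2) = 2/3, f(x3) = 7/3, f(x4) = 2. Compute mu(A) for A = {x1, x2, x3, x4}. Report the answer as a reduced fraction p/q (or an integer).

By the defining property of the Radon-Nikodym derivative, for every measurable set A,
  mu(A) = integral_A f dnu.
Since nu is a discrete measure concentrated on the atoms of X, the integral over A reduces to the sum
  mu(A) = sum_{x in A} f(x) * nu({x}).
Computing each term:
  x1: f(x1) * nu(x1) = 3 * 3 = 9.
  x2: f(x2) * nu(x2) = 2/3 * 2 = 4/3.
  x3: f(x3) * nu(x3) = 7/3 * 4 = 28/3.
  x4: f(x4) * nu(x4) = 2 * 6 = 12.
Summing: mu(A) = 9 + 4/3 + 28/3 + 12 = 95/3.

95/3


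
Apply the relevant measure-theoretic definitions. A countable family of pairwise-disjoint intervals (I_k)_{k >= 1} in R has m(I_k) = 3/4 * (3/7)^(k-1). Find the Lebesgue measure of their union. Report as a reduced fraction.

By countable additivity of the Lebesgue measure on pairwise disjoint measurable sets,
  m(union_{k >= 1} I_k) = sum_{k >= 1} m(I_k) = sum_{k >= 1} a * r^(k-1),
  with a = 3/4 and r = 3/7.
Since 0 < r = 3/7 < 1, the geometric series converges:
  sum_{k >= 1} a * r^(k-1) = a / (1 - r).
  = 3/4 / (1 - 3/7)
  = 3/4 / (4/7)
  = 21/16.

21/16


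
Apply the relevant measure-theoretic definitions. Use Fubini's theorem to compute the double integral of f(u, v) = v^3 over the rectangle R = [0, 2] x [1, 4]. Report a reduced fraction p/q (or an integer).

f(u, v) is a tensor product of a function of u and a function of v, and both factors are bounded continuous (hence Lebesgue integrable) on the rectangle, so Fubini's theorem applies:
  integral_R f d(m x m) = (integral_a1^b1 1 du) * (integral_a2^b2 v^3 dv).
Inner integral in u: integral_{0}^{2} 1 du = (2^1 - 0^1)/1
  = 2.
Inner integral in v: integral_{1}^{4} v^3 dv = (4^4 - 1^4)/4
  = 255/4.
Product: (2) * (255/4) = 255/2.

255/2


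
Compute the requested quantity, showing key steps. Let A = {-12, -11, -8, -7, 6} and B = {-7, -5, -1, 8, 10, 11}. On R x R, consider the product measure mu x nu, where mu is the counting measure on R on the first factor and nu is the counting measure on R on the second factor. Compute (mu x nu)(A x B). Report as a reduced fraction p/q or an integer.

For a measurable rectangle A x B, the product measure satisfies
  (mu x nu)(A x B) = mu(A) * nu(B).
  mu(A) = 5.
  nu(B) = 6.
  (mu x nu)(A x B) = 5 * 6 = 30.

30


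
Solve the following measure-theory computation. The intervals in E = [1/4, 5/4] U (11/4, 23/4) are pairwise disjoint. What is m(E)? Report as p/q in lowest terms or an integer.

For pairwise disjoint intervals, m(union_i I_i) = sum_i m(I_i),
and m is invariant under swapping open/closed endpoints (single points have measure 0).
So m(E) = sum_i (b_i - a_i).
  I_1 has length 5/4 - 1/4 = 1.
  I_2 has length 23/4 - 11/4 = 3.
Summing:
  m(E) = 1 + 3 = 4.

4


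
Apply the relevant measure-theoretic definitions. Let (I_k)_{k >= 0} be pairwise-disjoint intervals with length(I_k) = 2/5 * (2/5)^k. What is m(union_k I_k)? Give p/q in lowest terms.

By countable additivity of the Lebesgue measure on pairwise disjoint measurable sets,
  m(union_{k >= 0} I_k) = sum_{k >= 0} m(I_k) = sum_{k >= 0} a * r^k,
  with a = 2/5 and r = 2/5.
Since 0 < r = 2/5 < 1, the geometric series converges:
  sum_{k >= 0} a * r^k = a / (1 - r).
  = 2/5 / (1 - 2/5)
  = 2/5 / (3/5)
  = 2/3.

2/3


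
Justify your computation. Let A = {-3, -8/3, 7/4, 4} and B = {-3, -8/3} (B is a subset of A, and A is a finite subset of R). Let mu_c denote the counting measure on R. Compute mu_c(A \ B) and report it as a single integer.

Counting measure assigns mu_c(E) = |E| (number of elements) when E is finite. For B subset A, A \ B is the set of elements of A not in B, so |A \ B| = |A| - |B|.
|A| = 4, |B| = 2, so mu_c(A \ B) = 4 - 2 = 2.

2


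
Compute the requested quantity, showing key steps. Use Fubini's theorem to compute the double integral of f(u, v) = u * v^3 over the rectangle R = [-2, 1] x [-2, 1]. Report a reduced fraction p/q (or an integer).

f(u, v) is a tensor product of a function of u and a function of v, and both factors are bounded continuous (hence Lebesgue integrable) on the rectangle, so Fubini's theorem applies:
  integral_R f d(m x m) = (integral_a1^b1 u du) * (integral_a2^b2 v^3 dv).
Inner integral in u: integral_{-2}^{1} u du = (1^2 - (-2)^2)/2
  = -3/2.
Inner integral in v: integral_{-2}^{1} v^3 dv = (1^4 - (-2)^4)/4
  = -15/4.
Product: (-3/2) * (-15/4) = 45/8.

45/8


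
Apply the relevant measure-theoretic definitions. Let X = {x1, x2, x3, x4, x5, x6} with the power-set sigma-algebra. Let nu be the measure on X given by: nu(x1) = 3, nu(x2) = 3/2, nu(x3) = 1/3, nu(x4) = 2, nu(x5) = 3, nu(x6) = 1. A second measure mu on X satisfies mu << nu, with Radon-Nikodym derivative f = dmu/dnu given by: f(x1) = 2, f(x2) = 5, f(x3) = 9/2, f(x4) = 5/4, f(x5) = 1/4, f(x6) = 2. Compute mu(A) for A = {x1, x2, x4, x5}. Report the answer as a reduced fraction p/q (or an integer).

By the defining property of the Radon-Nikodym derivative, for every measurable set A,
  mu(A) = integral_A f dnu.
Since nu is a discrete measure concentrated on the atoms of X, the integral over A reduces to the sum
  mu(A) = sum_{x in A} f(x) * nu({x}).
Computing each term:
  x1: f(x1) * nu(x1) = 2 * 3 = 6.
  x2: f(x2) * nu(x2) = 5 * 3/2 = 15/2.
  x4: f(x4) * nu(x4) = 5/4 * 2 = 5/2.
  x5: f(x5) * nu(x5) = 1/4 * 3 = 3/4.
Summing: mu(A) = 6 + 15/2 + 5/2 + 3/4 = 67/4.

67/4


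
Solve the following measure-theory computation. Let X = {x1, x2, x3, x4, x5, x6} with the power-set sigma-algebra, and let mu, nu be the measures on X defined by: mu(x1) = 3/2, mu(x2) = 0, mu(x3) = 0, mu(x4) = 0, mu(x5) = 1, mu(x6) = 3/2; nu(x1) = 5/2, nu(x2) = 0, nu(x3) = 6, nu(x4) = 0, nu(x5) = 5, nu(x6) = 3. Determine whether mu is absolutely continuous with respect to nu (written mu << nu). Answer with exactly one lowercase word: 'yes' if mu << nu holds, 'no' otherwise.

mu << nu means: every nu-null measurable set is also mu-null; equivalently, for every atom x, if nu({x}) = 0 then mu({x}) = 0.
Checking each atom:
  x1: nu = 5/2 > 0 -> no constraint.
  x2: nu = 0, mu = 0 -> consistent with mu << nu.
  x3: nu = 6 > 0 -> no constraint.
  x4: nu = 0, mu = 0 -> consistent with mu << nu.
  x5: nu = 5 > 0 -> no constraint.
  x6: nu = 3 > 0 -> no constraint.
No atom violates the condition. Therefore mu << nu.

yes


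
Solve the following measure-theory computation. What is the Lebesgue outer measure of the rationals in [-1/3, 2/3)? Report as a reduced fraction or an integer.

Q cap [-1/3, 2/3) is countable; list its elements as q_1, q_2, ... . Fix eps > 0 and cover the k-th point by an interval of length eps * 2^(-k). The cover has total length eps * sum_{k>=1} 2^(-k) = eps, so by definition of outer measure m*(Q cap [-1/3, 2/3)) <= eps. Since eps was arbitrary and m* >= 0, the outer measure is 0.

0
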